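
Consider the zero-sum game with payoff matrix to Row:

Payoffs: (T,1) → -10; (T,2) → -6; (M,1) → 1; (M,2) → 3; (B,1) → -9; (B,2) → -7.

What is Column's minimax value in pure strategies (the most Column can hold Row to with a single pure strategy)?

1

Column maxima: 1 → 1, 2 → 3.
The smallest of these is 1.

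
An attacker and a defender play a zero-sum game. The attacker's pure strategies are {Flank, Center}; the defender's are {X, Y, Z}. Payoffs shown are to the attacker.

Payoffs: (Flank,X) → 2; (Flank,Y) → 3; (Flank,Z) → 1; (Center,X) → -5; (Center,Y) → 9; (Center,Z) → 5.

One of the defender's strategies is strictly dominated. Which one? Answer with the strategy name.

X holds the attacker's payoff strictly below Y in every row: 2 < 3, -5 < 9.
So Y is strictly dominated for the defender.

Y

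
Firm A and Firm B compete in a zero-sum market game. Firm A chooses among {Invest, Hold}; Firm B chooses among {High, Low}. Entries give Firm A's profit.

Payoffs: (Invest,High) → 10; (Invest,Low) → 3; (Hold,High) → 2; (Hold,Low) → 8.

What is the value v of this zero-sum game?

Row minima: Invest → 3, Hold → 2; maximin = 3.
Column maxima: High → 10, Low → 8; minimax = 8.
3 ≠ 8, so there is no saddle point; optimal play is mixed.
Let Firm A play Invest with probability p. Expected payoff against High: 10p + 2(1−p) = 8p + 2; against Low: 3p + 8(1−p) = −5p + 8.
Setting these equal: 8p + 2 = −5p + 8 ⇒ 13p = 6 ⇒ p = 6/13, and the value is (8)·(6/13) + 2 = 74/13.
For Firm B: with q = P(High), equating Invest's and Hold's payoffs gives 7q + 3 = −6q + 8 ⇒ q = 5/13.

74/13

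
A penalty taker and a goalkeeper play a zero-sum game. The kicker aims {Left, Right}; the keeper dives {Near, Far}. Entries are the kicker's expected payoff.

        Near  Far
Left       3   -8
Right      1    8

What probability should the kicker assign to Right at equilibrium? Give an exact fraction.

Row minima: Left → -8, Right → 1; maximin = 1.
Column maxima: Near → 3, Far → 8; minimax = 3.
1 ≠ 3, so there is no saddle point; optimal play is mixed.
Let the kicker play Left with probability p. Expected payoff against Near: 3p + 1(1−p) = 2p + 1; against Far: (-8)p + 8(1−p) = −16p + 8.
Setting these equal: 2p + 1 = −16p + 8 ⇒ 18p = 7 ⇒ p = 7/18, and the value is (2)·(7/18) + 1 = 16/9.
For the keeper: with q = P(Near), equating Left's and Right's payoffs gives 11q − 8 = −7q + 8 ⇒ q = 8/9.

11/18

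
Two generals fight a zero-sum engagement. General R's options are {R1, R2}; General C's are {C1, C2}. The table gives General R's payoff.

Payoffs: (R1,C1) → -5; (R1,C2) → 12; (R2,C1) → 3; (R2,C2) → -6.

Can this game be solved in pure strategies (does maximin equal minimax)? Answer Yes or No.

Row minima: R1 → -5, R2 → -6; maximin = -5.
Column maxima: C1 → 3, C2 → 12; minimax = 3.
-5 ≠ 3, so no pure-strategy equilibrium exists.

No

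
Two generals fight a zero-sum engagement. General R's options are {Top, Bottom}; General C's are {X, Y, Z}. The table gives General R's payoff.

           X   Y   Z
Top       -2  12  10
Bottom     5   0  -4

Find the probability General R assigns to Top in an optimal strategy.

3/7

Row minima: Top → -2, Bottom → -4; maximin = -2.
Column maxima: X → 5, Y → 12, Z → 10; minimax = 5.
-2 ≠ 5, so there is no saddle point; optimal play is mixed.
Y is strictly dominated by Z (it gives General R strictly more in every row), so General C never plays it.
On the remaining 2×2 (Top, Bottom vs X, Z):
Let General R play Top with probability p. Expected payoff against X: (-2)p + 5(1−p) = −7p + 5; against Z: 10p + (-4)(1−p) = 14p − 4.
Setting these equal: −7p + 5 = 14p − 4 ⇒ −21p = -9 ⇒ p = 3/7, and the value is (-7)·(3/7) + 5 = 2.
For General C: with q = P(X), equating Top's and Bottom's payoffs gives −12q + 10 = 9q − 4 ⇒ q = 2/3.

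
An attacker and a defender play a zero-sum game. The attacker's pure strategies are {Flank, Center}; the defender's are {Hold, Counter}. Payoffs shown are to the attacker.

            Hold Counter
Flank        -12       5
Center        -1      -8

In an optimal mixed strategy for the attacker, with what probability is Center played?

Row minima: Flank → -12, Center → -8; maximin = -8.
Column maxima: Hold → -1, Counter → 5; minimax = -1.
-8 ≠ -1, so there is no saddle point; optimal play is mixed.
Let the attacker play Flank with probability p. Expected payoff against Hold: (-12)p + (-1)(1−p) = −11p − 1; against Counter: 5p + (-8)(1−p) = 13p − 8.
Setting these equal: −11p − 1 = 13p − 8 ⇒ −24p = -7 ⇒ p = 7/24, and the value is (-11)·(7/24) − 1 = -101/24.
For the defender: with q = P(Hold), equating Flank's and Center's payoffs gives −17q + 5 = 7q − 8 ⇒ q = 13/24.

17/24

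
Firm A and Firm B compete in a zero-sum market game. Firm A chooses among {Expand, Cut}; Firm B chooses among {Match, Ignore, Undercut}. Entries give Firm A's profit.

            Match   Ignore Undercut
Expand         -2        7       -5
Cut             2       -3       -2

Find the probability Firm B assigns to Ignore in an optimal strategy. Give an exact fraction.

Row minima: Expand → -5, Cut → -3; maximin = -3.
Column maxima: Match → 2, Ignore → 7, Undercut → -2; minimax = -2.
-3 ≠ -2, so there is no saddle point; optimal play is mixed.
Match is strictly dominated by Undercut (it gives Firm A strictly more in every row), so Firm B never plays it.
On the remaining 2×2 (Expand, Cut vs Ignore, Undercut):
Let Firm A play Expand with probability p. Expected payoff against Ignore: 7p + (-3)(1−p) = 10p − 3; against Undercut: (-5)p + (-2)(1−p) = −3p − 2.
Setting these equal: 10p − 3 = −3p − 2 ⇒ 13p = 1 ⇒ p = 1/13, and the value is (10)·(1/13) − 3 = -29/13.
For Firm B: with q = P(Ignore), equating Expand's and Cut's payoffs gives 12q − 5 = −q − 2 ⇒ q = 3/13.

3/13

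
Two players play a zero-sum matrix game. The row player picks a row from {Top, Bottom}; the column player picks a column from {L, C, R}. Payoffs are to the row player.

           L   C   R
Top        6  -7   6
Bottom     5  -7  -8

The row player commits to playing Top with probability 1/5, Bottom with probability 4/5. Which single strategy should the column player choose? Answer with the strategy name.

C

If the column player plays L, the row player's expected payoff is (1/5)·6 + (4/5)·5 = 26/5.
If the column player plays C, the row player's expected payoff is (1/5)·(-7) + (4/5)·(-7) = -7.
If the column player plays R, the row player's expected payoff is (1/5)·6 + (4/5)·(-8) = -26/5.
The column player minimizes the row player's payoff; the smallest is -7, so the best response is C.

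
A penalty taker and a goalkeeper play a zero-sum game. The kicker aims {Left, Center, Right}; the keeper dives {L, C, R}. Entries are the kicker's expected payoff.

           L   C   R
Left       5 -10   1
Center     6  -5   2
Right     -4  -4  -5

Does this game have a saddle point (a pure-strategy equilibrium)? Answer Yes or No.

Row minima: Left → -10, Center → -5, Right → -5; maximin = -5.
Column maxima: L → 6, C → -4, R → 2; minimax = -4.
-5 ≠ -4, so no pure-strategy equilibrium exists.

No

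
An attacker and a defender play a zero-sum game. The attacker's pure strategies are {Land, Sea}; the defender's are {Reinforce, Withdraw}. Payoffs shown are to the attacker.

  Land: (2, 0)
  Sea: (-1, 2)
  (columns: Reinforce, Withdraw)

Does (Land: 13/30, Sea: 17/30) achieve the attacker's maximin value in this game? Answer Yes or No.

Against Reinforce this mix gives (13/30)·2 + (17/30)·(-1) = 3/10.
Against Withdraw this mix gives (13/30)·0 + (17/30)·2 = 17/15.
The defender will play Reinforce, holding the attacker to 3/10. Shifting weight toward the row that does better against Reinforce would raise this floor (the equalizing mix achieves 4/5 against both Reinforce and Withdraw), so the proposed strategy is not optimal.

No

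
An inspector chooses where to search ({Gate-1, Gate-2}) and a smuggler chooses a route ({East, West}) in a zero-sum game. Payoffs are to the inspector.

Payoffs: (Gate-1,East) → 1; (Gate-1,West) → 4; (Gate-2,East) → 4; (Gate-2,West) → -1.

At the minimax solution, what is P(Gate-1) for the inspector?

5/8

Row minima: Gate-1 → 1, Gate-2 → -1; maximin = 1.
Column maxima: East → 4, West → 4; minimax = 4.
1 ≠ 4, so there is no saddle point; optimal play is mixed.
Let the inspector play Gate-1 with probability p. Expected payoff against East: 1p + 4(1−p) = −3p + 4; against West: 4p + (-1)(1−p) = 5p − 1.
Setting these equal: −3p + 4 = 5p − 1 ⇒ −8p = -5 ⇒ p = 5/8, and the value is (-3)·(5/8) + 4 = 17/8.
For the smuggler: with q = P(East), equating Gate-1's and Gate-2's payoffs gives −3q + 4 = 5q − 1 ⇒ q = 5/8.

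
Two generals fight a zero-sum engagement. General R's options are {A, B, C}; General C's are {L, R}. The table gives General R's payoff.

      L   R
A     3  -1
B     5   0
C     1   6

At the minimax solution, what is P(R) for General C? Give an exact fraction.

Row minima: A → -1, B → 0, C → 1; maximin = 1.
Column maxima: L → 5, R → 6; minimax = 5.
1 ≠ 5, so there is no saddle point; optimal play is mixed.
A is strictly dominated by B, so General R never plays it.
On the remaining 2×2 (B, C vs L, R):
Let General R play B with probability p. Expected payoff against L: 5p + 1(1−p) = 4p + 1; against R: 0p + 6(1−p) = −6p + 6.
Setting these equal: 4p + 1 = −6p + 6 ⇒ 10p = 5 ⇒ p = 1/2, and the value is (4)·(1/2) + 1 = 3.
For General C: with q = P(L), equating B's and C's payoffs gives 5q = −5q + 6 ⇒ q = 3/5.

2/5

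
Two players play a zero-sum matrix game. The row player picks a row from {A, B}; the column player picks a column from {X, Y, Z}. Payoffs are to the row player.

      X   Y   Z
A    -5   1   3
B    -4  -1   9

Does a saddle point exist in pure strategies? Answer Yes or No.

Row minima: A → -5, B → -4; maximin = -4.
Column maxima: X → -4, Y → 1, Z → 9; minimax = -4.
maximin = minimax = -4, so a saddle point exists.

Yes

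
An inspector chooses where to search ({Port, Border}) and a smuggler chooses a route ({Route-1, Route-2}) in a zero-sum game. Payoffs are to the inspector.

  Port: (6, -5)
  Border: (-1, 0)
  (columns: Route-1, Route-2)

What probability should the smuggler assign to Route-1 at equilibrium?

5/12

Row minima: Port → -5, Border → -1; maximin = -1.
Column maxima: Route-1 → 6, Route-2 → 0; minimax = 0.
-1 ≠ 0, so there is no saddle point; optimal play is mixed.
Let the inspector play Port with probability p. Expected payoff against Route-1: 6p + (-1)(1−p) = 7p − 1; against Route-2: (-5)p + 0(1−p) = −5p.
Setting these equal: 7p − 1 = −5p ⇒ 12p = 1 ⇒ p = 1/12, and the value is (7)·(1/12) − 1 = -5/12.
For the smuggler: with q = P(Route-1), equating Port's and Border's payoffs gives 11q − 5 = −q ⇒ q = 5/12.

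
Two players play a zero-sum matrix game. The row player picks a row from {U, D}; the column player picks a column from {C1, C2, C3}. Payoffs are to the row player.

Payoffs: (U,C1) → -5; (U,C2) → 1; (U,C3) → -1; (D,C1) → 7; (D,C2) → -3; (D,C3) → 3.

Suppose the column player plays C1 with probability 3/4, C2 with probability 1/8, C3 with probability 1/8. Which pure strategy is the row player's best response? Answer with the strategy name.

Expected payoff of U: (3/4)·(-5) + (1/8)·1 + (1/8)·(-1) = -15/4.
Expected payoff of D: (3/4)·7 + (1/8)·(-3) + (1/8)·3 = 21/4.
The largest is 21/4, so the row player's best response is D.

D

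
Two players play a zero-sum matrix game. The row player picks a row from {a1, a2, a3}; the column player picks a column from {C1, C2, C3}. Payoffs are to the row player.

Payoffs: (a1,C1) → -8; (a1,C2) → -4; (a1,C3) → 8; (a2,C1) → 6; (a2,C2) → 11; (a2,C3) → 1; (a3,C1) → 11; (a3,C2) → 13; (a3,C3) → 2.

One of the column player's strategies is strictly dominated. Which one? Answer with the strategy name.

C2

C1 holds the row player's payoff strictly below C2 in every row: -8 < -4, 6 < 11, 11 < 13.
So C2 is strictly dominated for the column player.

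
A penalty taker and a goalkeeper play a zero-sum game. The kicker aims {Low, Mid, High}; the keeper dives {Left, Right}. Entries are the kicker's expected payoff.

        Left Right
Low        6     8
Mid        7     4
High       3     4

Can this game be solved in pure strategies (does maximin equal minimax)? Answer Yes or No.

Row minima: Low → 6, Mid → 4, High → 3; maximin = 6.
Column maxima: Left → 7, Right → 8; minimax = 7.
6 ≠ 7, so no pure-strategy equilibrium exists.

No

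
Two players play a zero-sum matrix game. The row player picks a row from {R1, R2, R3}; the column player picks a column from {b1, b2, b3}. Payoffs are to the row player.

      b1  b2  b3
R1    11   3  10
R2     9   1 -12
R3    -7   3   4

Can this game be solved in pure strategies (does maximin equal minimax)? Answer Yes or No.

Row minima: R1 → 3, R2 → -12, R3 → -7; maximin = 3.
Column maxima: b1 → 11, b2 → 3, b3 → 10; minimax = 3.
maximin = minimax = 3, so a saddle point exists.

Yes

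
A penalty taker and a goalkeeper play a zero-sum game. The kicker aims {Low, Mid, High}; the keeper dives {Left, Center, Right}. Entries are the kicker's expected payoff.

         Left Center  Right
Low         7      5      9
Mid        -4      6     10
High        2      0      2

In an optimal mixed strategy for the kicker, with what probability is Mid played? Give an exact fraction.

1/6

Row minima: Low → 5, Mid → -4, High → 0; maximin = 5.
Column maxima: Left → 7, Center → 6, Right → 10; minimax = 6.
5 ≠ 6, so there is no saddle point; optimal play is mixed.
High is strictly dominated by Low, so the kicker never plays it.
With High eliminated, Right is strictly dominated by Left (it gives the kicker strictly more in every remaining row), so the keeper never plays it.
On the remaining 2×2 (Low, Mid vs Left, Center):
Let the kicker play Low with probability p. Expected payoff against Left: 7p + (-4)(1−p) = 11p − 4; against Center: 5p + 6(1−p) = −p + 6.
Setting these equal: 11p − 4 = −p + 6 ⇒ 12p = 10 ⇒ p = 5/6, and the value is (11)·(5/6) − 4 = 31/6.
For the keeper: with q = P(Left), equating Low's and Mid's payoffs gives 2q + 5 = −10q + 6 ⇒ q = 1/12.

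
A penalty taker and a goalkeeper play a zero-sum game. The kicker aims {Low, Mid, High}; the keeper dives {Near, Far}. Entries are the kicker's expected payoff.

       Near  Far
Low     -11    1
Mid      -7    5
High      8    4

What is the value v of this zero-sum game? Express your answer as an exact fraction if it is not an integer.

Row minima: Low → -11, Mid → -7, High → 4; maximin = 4.
Column maxima: Near → 8, Far → 5; minimax = 5.
4 ≠ 5, so there is no saddle point; optimal play is mixed.
Low is strictly dominated by Mid, so the kicker never plays it.
On the remaining 2×2 (Mid, High vs Near, Far):
Let the kicker play Mid with probability p. Expected payoff against Near: (-7)p + 8(1−p) = −15p + 8; against Far: 5p + 4(1−p) = p + 4.
Setting these equal: −15p + 8 = p + 4 ⇒ −16p = -4 ⇒ p = 1/4, and the value is (-15)·(1/4) + 8 = 17/4.
For the keeper: with q = P(Near), equating Mid's and High's payoffs gives −12q + 5 = 4q + 4 ⇒ q = 1/16.

17/4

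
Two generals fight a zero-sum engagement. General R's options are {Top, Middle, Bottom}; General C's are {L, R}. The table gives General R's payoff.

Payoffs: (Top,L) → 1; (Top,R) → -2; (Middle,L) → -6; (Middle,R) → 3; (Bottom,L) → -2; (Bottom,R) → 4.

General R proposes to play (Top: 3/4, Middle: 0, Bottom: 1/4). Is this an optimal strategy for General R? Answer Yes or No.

No

Against L this mix gives (3/4)·1 + (1/4)·(-2) = 1/4.
Against R this mix gives (3/4)·(-2) + (1/4)·4 = -1/2.
General C will play R, holding General R to -1/2. Shifting weight toward the row that does better against R would raise this floor (the equalizing mix achieves 0 against both R and L), so the proposed strategy is not optimal.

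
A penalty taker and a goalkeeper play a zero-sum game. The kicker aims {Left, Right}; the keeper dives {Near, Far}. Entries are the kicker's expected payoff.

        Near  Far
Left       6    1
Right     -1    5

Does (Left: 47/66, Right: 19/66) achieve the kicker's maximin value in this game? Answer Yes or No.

No

Against Near this mix gives (47/66)·6 + (19/66)·(-1) = 263/66.
Against Far this mix gives (47/66)·1 + (19/66)·5 = 71/33.
The keeper will play Far, holding the kicker to 71/33. Shifting weight toward the row that does better against Far would raise this floor (the equalizing mix achieves 31/11 against both Far and Near), so the proposed strategy is not optimal.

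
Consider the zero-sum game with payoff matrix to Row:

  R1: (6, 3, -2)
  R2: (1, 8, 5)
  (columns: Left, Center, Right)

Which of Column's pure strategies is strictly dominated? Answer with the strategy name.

Right holds Row's payoff strictly below Center in every row: -2 < 3, 5 < 8.
So Center is strictly dominated for Column.

Center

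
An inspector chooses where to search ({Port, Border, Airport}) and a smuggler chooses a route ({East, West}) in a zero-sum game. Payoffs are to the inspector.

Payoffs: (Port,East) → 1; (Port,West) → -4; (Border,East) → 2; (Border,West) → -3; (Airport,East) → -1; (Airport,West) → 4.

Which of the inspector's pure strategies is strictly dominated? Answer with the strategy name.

Port

Border gives a strictly higher payoff than Port against every column: 2 > 1, -3 > -4.
So Port is strictly dominated and the inspector never plays it.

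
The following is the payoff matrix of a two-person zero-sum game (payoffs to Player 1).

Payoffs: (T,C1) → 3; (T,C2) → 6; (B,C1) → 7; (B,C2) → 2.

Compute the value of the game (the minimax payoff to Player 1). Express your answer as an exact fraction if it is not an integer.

9/2

Row minima: T → 3, B → 2; maximin = 3.
Column maxima: C1 → 7, C2 → 6; minimax = 6.
3 ≠ 6, so there is no saddle point; optimal play is mixed.
Let Player 1 play T with probability p. Expected payoff against C1: 3p + 7(1−p) = −4p + 7; against C2: 6p + 2(1−p) = 4p + 2.
Setting these equal: −4p + 7 = 4p + 2 ⇒ −8p = -5 ⇒ p = 5/8, and the value is (-4)·(5/8) + 7 = 9/2.
For Player 2: with q = P(C1), equating T's and B's payoffs gives −3q + 6 = 5q + 2 ⇒ q = 1/2.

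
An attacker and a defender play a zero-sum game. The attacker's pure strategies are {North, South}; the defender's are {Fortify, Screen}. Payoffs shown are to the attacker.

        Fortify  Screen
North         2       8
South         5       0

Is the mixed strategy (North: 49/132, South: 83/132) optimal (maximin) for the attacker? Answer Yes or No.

Against Fortify this mix gives (49/132)·2 + (83/132)·5 = 171/44.
Against Screen this mix gives (49/132)·8 + (83/132)·0 = 98/33.
The defender will play Screen, holding the attacker to 98/33. Shifting weight toward the row that does better against Screen would raise this floor (the equalizing mix achieves 40/11 against both Screen and Fortify), so the proposed strategy is not optimal.

No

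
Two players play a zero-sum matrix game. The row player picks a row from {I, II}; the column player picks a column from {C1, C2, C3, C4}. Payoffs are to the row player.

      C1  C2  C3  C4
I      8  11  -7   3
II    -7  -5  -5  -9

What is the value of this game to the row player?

-39/7

Row minima: I → -7, II → -9; maximin = -7.
Column maxima: C1 → 8, C2 → 11, C3 → -5, C4 → 3; minimax = -5.
-7 ≠ -5, so there is no saddle point; optimal play is mixed.
C1 is strictly dominated by C4 (it gives the row player strictly more in every row), so the column player never plays it.
C2 is strictly dominated by C4 (it gives the row player strictly more in every row), so the column player never plays it.
On the remaining 2×2 (I, II vs C3, C4):
Let the row player play I with probability p. Expected payoff against C3: (-7)p + (-5)(1−p) = −2p − 5; against C4: 3p + (-9)(1−p) = 12p − 9.
Setting these equal: −2p − 5 = 12p − 9 ⇒ −14p = -4 ⇒ p = 2/7, and the value is (-2)·(2/7) − 5 = -39/7.
For the column player: with q = P(C3), equating I's and II's payoffs gives −10q + 3 = 4q − 9 ⇒ q = 6/7.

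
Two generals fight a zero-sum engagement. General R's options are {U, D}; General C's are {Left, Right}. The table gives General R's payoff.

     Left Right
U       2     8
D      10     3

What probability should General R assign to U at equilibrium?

Row minima: U → 2, D → 3; maximin = 3.
Column maxima: Left → 10, Right → 8; minimax = 8.
3 ≠ 8, so there is no saddle point; optimal play is mixed.
Let General R play U with probability p. Expected payoff against Left: 2p + 10(1−p) = −8p + 10; against Right: 8p + 3(1−p) = 5p + 3.
Setting these equal: −8p + 10 = 5p + 3 ⇒ −13p = -7 ⇒ p = 7/13, and the value is (-8)·(7/13) + 10 = 74/13.
For General C: with q = P(Left), equating U's and D's payoffs gives −6q + 8 = 7q + 3 ⇒ q = 5/13.

7/13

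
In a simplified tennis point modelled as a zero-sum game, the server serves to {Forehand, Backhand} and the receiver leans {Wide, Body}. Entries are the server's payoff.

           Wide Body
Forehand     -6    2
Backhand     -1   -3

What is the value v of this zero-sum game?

-2

Row minima: Forehand → -6, Backhand → -3; maximin = -3.
Column maxima: Wide → -1, Body → 2; minimax = -1.
-3 ≠ -1, so there is no saddle point; optimal play is mixed.
Let the server play Forehand with probability p. Expected payoff against Wide: (-6)p + (-1)(1−p) = −5p − 1; against Body: 2p + (-3)(1−p) = 5p − 3.
Setting these equal: −5p − 1 = 5p − 3 ⇒ −10p = -2 ⇒ p = 1/5, and the value is (-5)·(1/5) − 1 = -2.
For the receiver: with q = P(Wide), equating Forehand's and Backhand's payoffs gives −8q + 2 = 2q − 3 ⇒ q = 1/2.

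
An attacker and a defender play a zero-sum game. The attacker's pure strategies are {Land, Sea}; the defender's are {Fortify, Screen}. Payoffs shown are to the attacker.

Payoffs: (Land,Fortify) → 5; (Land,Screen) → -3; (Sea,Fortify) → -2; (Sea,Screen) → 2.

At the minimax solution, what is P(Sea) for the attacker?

2/3

Row minima: Land → -3, Sea → -2; maximin = -2.
Column maxima: Fortify → 5, Screen → 2; minimax = 2.
-2 ≠ 2, so there is no saddle point; optimal play is mixed.
Let the attacker play Land with probability p. Expected payoff against Fortify: 5p + (-2)(1−p) = 7p − 2; against Screen: (-3)p + 2(1−p) = −5p + 2.
Setting these equal: 7p − 2 = −5p + 2 ⇒ 12p = 4 ⇒ p = 1/3, and the value is (7)·(1/3) − 2 = 1/3.
For the defender: with q = P(Fortify), equating Land's and Sea's payoffs gives 8q − 3 = −4q + 2 ⇒ q = 5/12.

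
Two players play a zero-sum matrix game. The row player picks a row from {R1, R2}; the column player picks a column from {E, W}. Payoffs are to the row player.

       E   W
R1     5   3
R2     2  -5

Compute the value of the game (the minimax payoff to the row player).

3

Row minima: R1 → 3, R2 → -5; maximin = 3.
Column maxima: E → 5, W → 3; minimax = 3.
Since maximin = minimax = 3, there is a saddle point and the value is 3.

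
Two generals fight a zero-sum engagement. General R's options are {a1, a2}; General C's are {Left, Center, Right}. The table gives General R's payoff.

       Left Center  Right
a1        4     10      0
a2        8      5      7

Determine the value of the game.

35/6

Row minima: a1 → 0, a2 → 5; maximin = 5.
Column maxima: Left → 8, Center → 10, Right → 7; minimax = 7.
5 ≠ 7, so there is no saddle point; optimal play is mixed.
Left is strictly dominated by Right (it gives General R strictly more in every row), so General C never plays it.
On the remaining 2×2 (a1, a2 vs Center, Right):
Let General R play a1 with probability p. Expected payoff against Center: 10p + 5(1−p) = 5p + 5; against Right: 0p + 7(1−p) = −7p + 7.
Setting these equal: 5p + 5 = −7p + 7 ⇒ 12p = 2 ⇒ p = 1/6, and the value is (5)·(1/6) + 5 = 35/6.
For General C: with q = P(Center), equating a1's and a2's payoffs gives 10q = −2q + 7 ⇒ q = 7/12.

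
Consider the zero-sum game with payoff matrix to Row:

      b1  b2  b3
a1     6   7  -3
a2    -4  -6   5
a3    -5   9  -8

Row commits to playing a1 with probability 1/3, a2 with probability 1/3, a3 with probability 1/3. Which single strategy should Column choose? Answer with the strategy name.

If Column plays b1, Row's expected payoff is (1/3)·6 + (1/3)·(-4) + (1/3)·(-5) = -1.
If Column plays b2, Row's expected payoff is (1/3)·7 + (1/3)·(-6) + (1/3)·9 = 10/3.
If Column plays b3, Row's expected payoff is (1/3)·(-3) + (1/3)·5 + (1/3)·(-8) = -2.
Column minimizes Row's payoff; the smallest is -2, so the best response is b3.

b3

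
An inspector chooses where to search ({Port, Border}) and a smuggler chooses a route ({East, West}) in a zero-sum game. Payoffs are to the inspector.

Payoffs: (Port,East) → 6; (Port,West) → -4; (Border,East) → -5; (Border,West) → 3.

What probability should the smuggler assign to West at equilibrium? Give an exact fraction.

Row minima: Port → -4, Border → -5; maximin = -4.
Column maxima: East → 6, West → 3; minimax = 3.
-4 ≠ 3, so there is no saddle point; optimal play is mixed.
Let the inspector play Port with probability p. Expected payoff against East: 6p + (-5)(1−p) = 11p − 5; against West: (-4)p + 3(1−p) = −7p + 3.
Setting these equal: 11p − 5 = −7p + 3 ⇒ 18p = 8 ⇒ p = 4/9, and the value is (11)·(4/9) − 5 = -1/9.
For the smuggler: with q = P(East), equating Port's and Border's payoffs gives 10q − 4 = −8q + 3 ⇒ q = 7/18.

11/18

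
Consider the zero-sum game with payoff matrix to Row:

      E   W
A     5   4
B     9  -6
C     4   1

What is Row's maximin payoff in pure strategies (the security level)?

Row minima: A → 4, B → -6, C → 1.
The best of these is 4.

4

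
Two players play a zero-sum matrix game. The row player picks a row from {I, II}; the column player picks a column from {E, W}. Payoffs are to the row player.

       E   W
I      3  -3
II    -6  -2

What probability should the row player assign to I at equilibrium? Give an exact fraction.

2/5

Row minima: I → -3, II → -6; maximin = -3.
Column maxima: E → 3, W → -2; minimax = -2.
-3 ≠ -2, so there is no saddle point; optimal play is mixed.
Let the row player play I with probability p. Expected payoff against E: 3p + (-6)(1−p) = 9p − 6; against W: (-3)p + (-2)(1−p) = −p − 2.
Setting these equal: 9p − 6 = −p − 2 ⇒ 10p = 4 ⇒ p = 2/5, and the value is (9)·(2/5) − 6 = -12/5.
For the column player: with q = P(E), equating I's and II's payoffs gives 6q − 3 = −4q − 2 ⇒ q = 1/10.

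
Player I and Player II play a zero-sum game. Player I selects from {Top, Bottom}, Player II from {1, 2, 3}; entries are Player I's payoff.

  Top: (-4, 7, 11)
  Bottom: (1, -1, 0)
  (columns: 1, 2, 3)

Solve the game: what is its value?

Row minima: Top → -4, Bottom → -1; maximin = -1.
Column maxima: 1 → 1, 2 → 7, 3 → 11; minimax = 1.
-1 ≠ 1, so there is no saddle point; optimal play is mixed.
3 is strictly dominated by 2 (it gives Player I strictly more in every row), so Player II never plays it.
On the remaining 2×2 (Top, Bottom vs 1, 2):
Let Player I play Top with probability p. Expected payoff against 1: (-4)p + 1(1−p) = −5p + 1; against 2: 7p + (-1)(1−p) = 8p − 1.
Setting these equal: −5p + 1 = 8p − 1 ⇒ −13p = -2 ⇒ p = 2/13, and the value is (-5)·(2/13) + 1 = 3/13.
For Player II: with q = P(1), equating Top's and Bottom's payoffs gives −11q + 7 = 2q − 1 ⇒ q = 8/13.

3/13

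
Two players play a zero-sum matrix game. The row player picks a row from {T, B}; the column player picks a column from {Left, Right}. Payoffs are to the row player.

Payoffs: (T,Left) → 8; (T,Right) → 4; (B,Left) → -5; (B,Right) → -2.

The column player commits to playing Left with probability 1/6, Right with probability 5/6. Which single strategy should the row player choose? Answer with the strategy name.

T

Expected payoff of T: (1/6)·8 + (5/6)·4 = 14/3.
Expected payoff of B: (1/6)·(-5) + (5/6)·(-2) = -5/2.
The largest is 14/3, so the row player's best response is T.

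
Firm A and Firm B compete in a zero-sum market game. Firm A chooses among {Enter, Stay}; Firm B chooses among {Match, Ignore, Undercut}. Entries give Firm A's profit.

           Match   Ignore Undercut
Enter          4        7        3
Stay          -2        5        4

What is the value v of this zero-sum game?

22/7

Row minima: Enter → 3, Stay → -2; maximin = 3.
Column maxima: Match → 4, Ignore → 7, Undercut → 4; minimax = 4.
3 ≠ 4, so there is no saddle point; optimal play is mixed.
Ignore is strictly dominated by Match (it gives Firm A strictly more in every row), so Firm B never plays it.
On the remaining 2×2 (Enter, Stay vs Match, Undercut):
Let Firm A play Enter with probability p. Expected payoff against Match: 4p + (-2)(1−p) = 6p − 2; against Undercut: 3p + 4(1−p) = −p + 4.
Setting these equal: 6p − 2 = −p + 4 ⇒ 7p = 6 ⇒ p = 6/7, and the value is (6)·(6/7) − 2 = 22/7.
For Firm B: with q = P(Match), equating Enter's and Stay's payoffs gives q + 3 = −6q + 4 ⇒ q = 1/7.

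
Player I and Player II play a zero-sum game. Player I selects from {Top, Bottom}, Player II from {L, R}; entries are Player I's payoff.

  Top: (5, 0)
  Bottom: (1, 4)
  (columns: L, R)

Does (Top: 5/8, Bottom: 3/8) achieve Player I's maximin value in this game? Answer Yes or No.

No

Against L this mix gives (5/8)·5 + (3/8)·1 = 7/2.
Against R this mix gives (5/8)·0 + (3/8)·4 = 3/2.
Player II will play R, holding Player I to 3/2. Shifting weight toward the row that does better against R would raise this floor (the equalizing mix achieves 5/2 against both R and L), so the proposed strategy is not optimal.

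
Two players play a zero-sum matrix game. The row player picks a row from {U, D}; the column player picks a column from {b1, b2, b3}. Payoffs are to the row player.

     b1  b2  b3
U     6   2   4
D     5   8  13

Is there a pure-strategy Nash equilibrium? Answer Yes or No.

Row minima: U → 2, D → 5; maximin = 5.
Column maxima: b1 → 6, b2 → 8, b3 → 13; minimax = 6.
5 ≠ 6, so no pure-strategy equilibrium exists.

No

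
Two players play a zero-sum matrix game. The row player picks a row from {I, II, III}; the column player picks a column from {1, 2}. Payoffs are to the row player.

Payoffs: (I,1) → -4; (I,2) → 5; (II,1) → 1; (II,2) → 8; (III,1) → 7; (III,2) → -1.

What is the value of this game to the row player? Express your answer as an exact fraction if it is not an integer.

19/5

Row minima: I → -4, II → 1, III → -1; maximin = 1.
Column maxima: 1 → 7, 2 → 8; minimax = 7.
1 ≠ 7, so there is no saddle point; optimal play is mixed.
I is strictly dominated by II, so the row player never plays it.
On the remaining 2×2 (II, III vs 1, 2):
Let the row player play II with probability p. Expected payoff against 1: 1p + 7(1−p) = −6p + 7; against 2: 8p + (-1)(1−p) = 9p − 1.
Setting these equal: −6p + 7 = 9p − 1 ⇒ −15p = -8 ⇒ p = 8/15, and the value is (-6)·(8/15) + 7 = 19/5.
For the column player: with q = P(1), equating II's and III's payoffs gives −7q + 8 = 8q − 1 ⇒ q = 3/5.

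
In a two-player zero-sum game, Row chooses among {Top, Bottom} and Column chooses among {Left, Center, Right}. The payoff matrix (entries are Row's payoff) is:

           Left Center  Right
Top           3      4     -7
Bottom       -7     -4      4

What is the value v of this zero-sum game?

Row minima: Top → -7, Bottom → -7; maximin = -7.
Column maxima: Left → 3, Center → 4, Right → 4; minimax = 3.
-7 ≠ 3, so there is no saddle point; optimal play is mixed.
Center is strictly dominated by Left (it gives Row strictly more in every row), so Column never plays it.
On the remaining 2×2 (Top, Bottom vs Left, Right):
Let Row play Top with probability p. Expected payoff against Left: 3p + (-7)(1−p) = 10p − 7; against Right: (-7)p + 4(1−p) = −11p + 4.
Setting these equal: 10p − 7 = −11p + 4 ⇒ 21p = 11 ⇒ p = 11/21, and the value is (10)·(11/21) − 7 = -37/21.
For Column: with q = P(Left), equating Top's and Bottom's payoffs gives 10q − 7 = −11q + 4 ⇒ q = 11/21.

-37/21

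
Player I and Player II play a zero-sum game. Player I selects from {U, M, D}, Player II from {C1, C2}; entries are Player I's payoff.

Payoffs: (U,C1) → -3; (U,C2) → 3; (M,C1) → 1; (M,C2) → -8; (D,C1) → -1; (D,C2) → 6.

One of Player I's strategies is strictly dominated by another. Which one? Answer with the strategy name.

D gives a strictly higher payoff than U against every column: -1 > -3, 6 > 3.
So U is strictly dominated and Player I never plays it.

U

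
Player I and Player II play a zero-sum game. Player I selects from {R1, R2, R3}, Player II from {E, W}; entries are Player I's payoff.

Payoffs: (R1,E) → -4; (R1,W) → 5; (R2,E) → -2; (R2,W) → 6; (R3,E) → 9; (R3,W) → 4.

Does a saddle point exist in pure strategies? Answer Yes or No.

No

Row minima: R1 → -4, R2 → -2, R3 → 4; maximin = 4.
Column maxima: E → 9, W → 6; minimax = 6.
4 ≠ 6, so no pure-strategy equilibrium exists.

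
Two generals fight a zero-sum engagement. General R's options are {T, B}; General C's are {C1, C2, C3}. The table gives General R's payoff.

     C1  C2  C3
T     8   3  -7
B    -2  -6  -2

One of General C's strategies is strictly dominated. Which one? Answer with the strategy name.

C2 holds General R's payoff strictly below C1 in every row: 3 < 8, -6 < -2.
So C1 is strictly dominated for General C.

C1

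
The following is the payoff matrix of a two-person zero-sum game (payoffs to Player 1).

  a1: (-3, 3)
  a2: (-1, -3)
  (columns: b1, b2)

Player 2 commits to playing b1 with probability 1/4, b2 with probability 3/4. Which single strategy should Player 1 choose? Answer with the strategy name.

a1

Expected payoff of a1: (1/4)·(-3) + (3/4)·3 = 3/2.
Expected payoff of a2: (1/4)·(-1) + (3/4)·(-3) = -5/2.
The largest is 3/2, so Player 1's best response is a1.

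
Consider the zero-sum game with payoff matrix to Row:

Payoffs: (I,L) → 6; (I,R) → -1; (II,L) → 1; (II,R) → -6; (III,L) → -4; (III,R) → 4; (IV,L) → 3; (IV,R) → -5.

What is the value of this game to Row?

Row minima: I → -1, II → -6, III → -4, IV → -5; maximin = -1.
Column maxima: L → 6, R → 4; minimax = 4.
-1 ≠ 4, so there is no saddle point; optimal play is mixed.
II is strictly dominated by I, so Row never plays it.
IV is strictly dominated by I, so Row never plays it.
On the remaining 2×2 (I, III vs L, R):
Let Row play I with probability p. Expected payoff against L: 6p + (-4)(1−p) = 10p − 4; against R: (-1)p + 4(1−p) = −5p + 4.
Setting these equal: 10p − 4 = −5p + 4 ⇒ 15p = 8 ⇒ p = 8/15, and the value is (10)·(8/15) − 4 = 4/3.
For Column: with q = P(L), equating I's and III's payoffs gives 7q − 1 = −8q + 4 ⇒ q = 1/3.

4/3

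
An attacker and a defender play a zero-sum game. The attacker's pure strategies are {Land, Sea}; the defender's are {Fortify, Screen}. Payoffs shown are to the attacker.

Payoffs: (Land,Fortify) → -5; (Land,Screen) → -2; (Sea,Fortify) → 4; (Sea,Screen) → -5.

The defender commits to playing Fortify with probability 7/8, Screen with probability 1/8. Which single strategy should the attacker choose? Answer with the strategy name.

Expected payoff of Land: (7/8)·(-5) + (1/8)·(-2) = -37/8.
Expected payoff of Sea: (7/8)·4 + (1/8)·(-5) = 23/8.
The largest is 23/8, so the attacker's best response is Sea.

Sea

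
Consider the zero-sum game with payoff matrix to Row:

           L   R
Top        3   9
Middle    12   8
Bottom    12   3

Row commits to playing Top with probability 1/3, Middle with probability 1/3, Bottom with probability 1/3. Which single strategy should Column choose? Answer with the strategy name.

If Column plays L, Row's expected payoff is (1/3)·3 + (1/3)·12 + (1/3)·12 = 9.
If Column plays R, Row's expected payoff is (1/3)·9 + (1/3)·8 + (1/3)·3 = 20/3.
Column minimizes Row's payoff; the smallest is 20/3, so the best response is R.

R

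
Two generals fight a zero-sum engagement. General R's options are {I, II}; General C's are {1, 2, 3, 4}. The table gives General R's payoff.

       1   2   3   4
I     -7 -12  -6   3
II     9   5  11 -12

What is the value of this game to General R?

Row minima: I → -12, II → -12; maximin = -12.
Column maxima: 1 → 9, 2 → 5, 3 → 11, 4 → 3; minimax = 3.
-12 ≠ 3, so there is no saddle point; optimal play is mixed.
1 is strictly dominated by 2 (it gives General R strictly more in every row), so General C never plays it.
3 is strictly dominated by 2 (it gives General R strictly more in every row), so General C never plays it.
On the remaining 2×2 (I, II vs 2, 4):
Let General R play I with probability p. Expected payoff against 2: (-12)p + 5(1−p) = −17p + 5; against 4: 3p + (-12)(1−p) = 15p − 12.
Setting these equal: −17p + 5 = 15p − 12 ⇒ −32p = -17 ⇒ p = 17/32, and the value is (-17)·(17/32) + 5 = -129/32.
For General C: with q = P(2), equating I's and II's payoffs gives −15q + 3 = 17q − 12 ⇒ q = 15/32.

-129/32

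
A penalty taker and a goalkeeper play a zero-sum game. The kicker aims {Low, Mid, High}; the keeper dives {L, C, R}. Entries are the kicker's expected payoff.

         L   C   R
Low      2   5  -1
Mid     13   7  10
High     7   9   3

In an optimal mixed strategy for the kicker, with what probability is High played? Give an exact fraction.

1/3

Row minima: Low → -1, Mid → 7, High → 3; maximin = 7.
Column maxima: L → 13, C → 9, R → 10; minimax = 9.
7 ≠ 9, so there is no saddle point; optimal play is mixed.
Low is strictly dominated by Mid, so the kicker never plays it.
L is strictly dominated by R (it gives the kicker strictly more in every row), so the keeper never plays it.
On the remaining 2×2 (Mid, High vs C, R):
Let the kicker play Mid with probability p. Expected payoff against C: 7p + 9(1−p) = −2p + 9; against R: 10p + 3(1−p) = 7p + 3.
Setting these equal: −2p + 9 = 7p + 3 ⇒ −9p = -6 ⇒ p = 2/3, and the value is (-2)·(2/3) + 9 = 23/3.
For the keeper: with q = P(C), equating Mid's and High's payoffs gives −3q + 10 = 6q + 3 ⇒ q = 7/9.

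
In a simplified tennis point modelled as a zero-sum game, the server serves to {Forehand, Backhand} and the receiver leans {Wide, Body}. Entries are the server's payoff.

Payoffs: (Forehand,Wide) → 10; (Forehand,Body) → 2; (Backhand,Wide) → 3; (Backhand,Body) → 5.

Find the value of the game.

Row minima: Forehand → 2, Backhand → 3; maximin = 3.
Column maxima: Wide → 10, Body → 5; minimax = 5.
3 ≠ 5, so there is no saddle point; optimal play is mixed.
Let the server play Forehand with probability p. Expected payoff against Wide: 10p + 3(1−p) = 7p + 3; against Body: 2p + 5(1−p) = −3p + 5.
Setting these equal: 7p + 3 = −3p + 5 ⇒ 10p = 2 ⇒ p = 1/5, and the value is (7)·(1/5) + 3 = 22/5.
For the receiver: with q = P(Wide), equating Forehand's and Backhand's payoffs gives 8q + 2 = −2q + 5 ⇒ q = 3/10.

22/5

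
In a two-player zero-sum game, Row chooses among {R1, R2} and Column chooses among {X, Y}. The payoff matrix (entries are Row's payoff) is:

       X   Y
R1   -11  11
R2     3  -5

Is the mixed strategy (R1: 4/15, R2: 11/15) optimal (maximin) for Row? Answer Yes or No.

Yes

Against X this mix gives (4/15)·(-11) + (11/15)·3 = -11/15.
Against Y this mix gives (4/15)·11 + (11/15)·(-5) = -11/15.
All of Column's active replies (X, Y) yield -11/15, and no column does worse for Row. The mix makes Column indifferent and guarantees -11/15, so it is optimal.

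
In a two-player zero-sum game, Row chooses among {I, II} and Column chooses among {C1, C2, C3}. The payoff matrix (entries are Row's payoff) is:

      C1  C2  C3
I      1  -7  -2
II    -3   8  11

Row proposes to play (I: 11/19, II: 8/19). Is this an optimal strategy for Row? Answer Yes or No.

Against C1 this mix gives (11/19)·1 + (8/19)·(-3) = -13/19.
Against C2 this mix gives (11/19)·(-7) + (8/19)·8 = -13/19.
Against C3 this mix gives (11/19)·(-2) + (8/19)·11 = 66/19.
All of Column's active replies (C1, C2) yield -13/19, and no column does worse for Row. The mix makes Column indifferent and guarantees -13/19, so it is optimal.

Yes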